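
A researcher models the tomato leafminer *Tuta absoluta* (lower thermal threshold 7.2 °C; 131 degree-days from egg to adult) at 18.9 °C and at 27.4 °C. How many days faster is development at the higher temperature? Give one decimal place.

4.7 days

At 18.9 °C: 131 / (18.9 − 7.2) = 131 / 11.7 = 11.197 d.
At 27.4 °C: 131 / (27.4 − 7.2) = 131 / 20.2 = 6.485 d.
Difference = |11.197 − 6.485| = 4.711 ≈ 4.7 days.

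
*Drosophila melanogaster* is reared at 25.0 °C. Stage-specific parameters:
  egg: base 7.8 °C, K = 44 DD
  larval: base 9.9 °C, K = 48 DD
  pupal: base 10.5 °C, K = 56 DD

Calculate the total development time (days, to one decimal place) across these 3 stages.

9.6 days

egg: 44 / (25.0 − 7.8) = 44 / 17.2 = 2.558 d.
larval: 48 / (25.0 − 9.9) = 48 / 15.1 = 3.179 d.
pupal: 56 / (25.0 − 10.5) = 56 / 14.5 = 3.862 d.
Sum = 9.599 ≈ 9.6 days.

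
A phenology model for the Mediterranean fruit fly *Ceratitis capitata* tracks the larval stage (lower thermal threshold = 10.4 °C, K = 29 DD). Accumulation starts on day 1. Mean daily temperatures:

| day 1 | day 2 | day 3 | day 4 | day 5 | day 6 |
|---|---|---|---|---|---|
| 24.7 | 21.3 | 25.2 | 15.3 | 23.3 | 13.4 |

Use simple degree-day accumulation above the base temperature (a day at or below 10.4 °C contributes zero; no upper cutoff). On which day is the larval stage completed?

Daily DD above 10.4 °C: 14.3, 10.9, 14.8, 4.9, 12.9, 3.0.
Cumulative: 14.3, 25.2, 40.0, 44.9, 57.8, 60.8.
The total first reaches 29 DD on day 3.

day 3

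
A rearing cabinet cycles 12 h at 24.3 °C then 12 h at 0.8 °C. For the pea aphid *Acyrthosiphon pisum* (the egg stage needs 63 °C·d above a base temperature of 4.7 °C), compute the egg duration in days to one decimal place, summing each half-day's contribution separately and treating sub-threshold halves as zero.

6.4 days

Day half: max(0, 24.3 − 4.7) × 0.5 = 19.6 × 0.5 = 9.80 DD.
Night half: max(0, 0.8 − 4.7) × 0.5 = 0.0 × 0.5 = 0.00 DD.
Per 24 h: 9.80 DD/day.
Duration = 63 / 9.80 = 6.429 ≈ 6.4 days.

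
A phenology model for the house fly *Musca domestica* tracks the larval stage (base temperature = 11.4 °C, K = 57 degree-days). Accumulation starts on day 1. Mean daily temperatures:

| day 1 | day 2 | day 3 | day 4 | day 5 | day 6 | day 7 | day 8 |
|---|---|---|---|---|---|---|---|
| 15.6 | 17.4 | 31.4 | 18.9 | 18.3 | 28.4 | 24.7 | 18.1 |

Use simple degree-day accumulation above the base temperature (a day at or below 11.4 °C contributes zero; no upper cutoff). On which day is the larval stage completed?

day 6

Daily DD above 11.4 °C: 4.2, 6.0, 20.0, 7.5, 6.9, 17.0, 13.3, 6.7.
Cumulative: 4.2, 10.2, 30.2, 37.7, 44.6, 61.6, 74.9, 81.6.
The total first reaches 57 DD on day 6.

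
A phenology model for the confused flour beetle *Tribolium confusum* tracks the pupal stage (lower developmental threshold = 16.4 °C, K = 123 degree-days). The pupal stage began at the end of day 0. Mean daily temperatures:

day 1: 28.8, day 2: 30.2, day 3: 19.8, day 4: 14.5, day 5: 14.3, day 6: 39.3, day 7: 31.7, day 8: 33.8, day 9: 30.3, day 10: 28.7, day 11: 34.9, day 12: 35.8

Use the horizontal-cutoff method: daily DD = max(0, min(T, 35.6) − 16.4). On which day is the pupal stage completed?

day 11

Daily DD above 16.4 °C (capped at 19.2): 12.4, 13.8, 3.4, 0.0, 0.0, 19.2, 15.3, 17.4, 13.9, 12.3, 18.5, 19.2.
Cumulative: 12.4, 26.2, 29.6, 29.6, 29.6, 48.8, 64.1, 81.5, 95.4, 107.7, 126.2, 145.4.
The total first reaches 123 DD on day 11.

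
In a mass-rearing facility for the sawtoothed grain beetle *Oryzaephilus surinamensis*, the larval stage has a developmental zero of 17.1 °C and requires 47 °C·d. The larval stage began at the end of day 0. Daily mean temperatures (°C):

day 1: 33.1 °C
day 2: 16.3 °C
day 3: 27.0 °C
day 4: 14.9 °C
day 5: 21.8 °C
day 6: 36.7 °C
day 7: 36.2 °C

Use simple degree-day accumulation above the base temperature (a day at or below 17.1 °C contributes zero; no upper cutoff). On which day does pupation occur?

day 6

Daily DD above 17.1 °C: 16.0, 0.0, 9.9, 0.0, 4.7, 19.6, 19.1.
Cumulative: 16.0, 16.0, 25.9, 25.9, 30.6, 50.2, 69.3.
The total first reaches 47 DD on day 6.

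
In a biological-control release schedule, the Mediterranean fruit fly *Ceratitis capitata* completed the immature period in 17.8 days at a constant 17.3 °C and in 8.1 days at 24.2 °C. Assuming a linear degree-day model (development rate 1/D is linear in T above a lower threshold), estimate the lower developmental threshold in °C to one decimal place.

Equal thermal constants: D₁(T₁ − T_b) = D₂(T₂ − T_b).
17.8·(17.3 − T_b) = 8.1·(24.2 − T_b)
T_b = (17.8·17.3 − 8.1·24.2) / (17.8 − 8.1) = 111.92 / 9.7 = 11.538 °C ≈ 11.5 °C.

11.5 °C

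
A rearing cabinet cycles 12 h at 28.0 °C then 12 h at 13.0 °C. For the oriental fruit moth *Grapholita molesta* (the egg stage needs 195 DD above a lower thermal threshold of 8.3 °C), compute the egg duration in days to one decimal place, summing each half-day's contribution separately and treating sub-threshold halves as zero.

16.0 days

Day half: max(0, 28.0 − 8.3) × 0.5 = 19.7 × 0.5 = 9.85 DD.
Night half: max(0, 13.0 − 8.3) × 0.5 = 4.7 × 0.5 = 2.35 DD.
Per 24 h: 12.20 DD/day.
Duration = 195 / 12.20 = 15.984 ≈ 16.0 days.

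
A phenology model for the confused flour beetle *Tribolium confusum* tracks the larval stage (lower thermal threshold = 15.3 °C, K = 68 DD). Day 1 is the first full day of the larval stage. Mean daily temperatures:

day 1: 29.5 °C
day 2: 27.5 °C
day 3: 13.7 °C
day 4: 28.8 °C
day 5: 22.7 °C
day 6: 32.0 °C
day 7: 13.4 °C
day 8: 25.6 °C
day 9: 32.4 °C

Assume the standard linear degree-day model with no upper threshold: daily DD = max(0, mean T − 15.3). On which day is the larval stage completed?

Daily DD above 15.3 °C: 14.2, 12.2, 0.0, 13.5, 7.4, 16.7, 0.0, 10.3, 17.1.
Cumulative: 14.2, 26.4, 26.4, 39.9, 47.3, 64.0, 64.0, 74.3, 91.4.
The total first reaches 68 DD on day 8.

day 8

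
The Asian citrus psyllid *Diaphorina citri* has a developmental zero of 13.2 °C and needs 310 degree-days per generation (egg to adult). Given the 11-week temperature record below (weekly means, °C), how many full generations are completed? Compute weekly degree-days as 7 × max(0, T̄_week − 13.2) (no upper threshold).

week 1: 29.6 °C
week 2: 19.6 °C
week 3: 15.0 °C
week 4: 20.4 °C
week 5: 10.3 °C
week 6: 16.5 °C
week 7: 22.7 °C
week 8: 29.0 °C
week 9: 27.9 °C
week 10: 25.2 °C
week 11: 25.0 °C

Weekly DD (7 × max(0, T̄ − 13.2)): 114.8, 44.8, 12.6, 50.4, 0.0, 23.1, 66.5, 110.6, 102.9, 84.0, 82.6.
Season total = 692.3 DD.
Complete generations = ⌊692.3 / 310⌋ = 2.

2 generations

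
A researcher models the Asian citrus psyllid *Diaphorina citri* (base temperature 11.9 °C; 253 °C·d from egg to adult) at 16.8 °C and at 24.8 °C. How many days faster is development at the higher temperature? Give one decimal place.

At 16.8 °C: 253 / (16.8 − 11.9) = 253 / 4.9 = 51.633 d.
At 24.8 °C: 253 / (24.8 − 11.9) = 253 / 12.9 = 19.612 d.
Difference = |51.633 − 19.612| = 32.020 ≈ 32.0 days.

32.0 days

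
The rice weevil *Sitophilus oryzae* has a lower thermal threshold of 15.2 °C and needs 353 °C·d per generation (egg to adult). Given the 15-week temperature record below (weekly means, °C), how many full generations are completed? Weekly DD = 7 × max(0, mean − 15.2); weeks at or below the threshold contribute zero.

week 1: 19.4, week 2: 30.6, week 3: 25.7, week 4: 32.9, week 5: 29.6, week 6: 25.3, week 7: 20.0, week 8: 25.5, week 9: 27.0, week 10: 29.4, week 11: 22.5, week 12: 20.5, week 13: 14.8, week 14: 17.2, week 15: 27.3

Weekly DD (7 × max(0, T̄ − 15.2)): 29.4, 107.8, 73.5, 123.9, 100.8, 70.7, 33.6, 72.1, 82.6, 99.4, 51.1, 37.1, 0.0, 14.0, 84.7.
Season total = 980.7 DD.
Complete generations = ⌊980.7 / 353⌋ = 2.

2 generations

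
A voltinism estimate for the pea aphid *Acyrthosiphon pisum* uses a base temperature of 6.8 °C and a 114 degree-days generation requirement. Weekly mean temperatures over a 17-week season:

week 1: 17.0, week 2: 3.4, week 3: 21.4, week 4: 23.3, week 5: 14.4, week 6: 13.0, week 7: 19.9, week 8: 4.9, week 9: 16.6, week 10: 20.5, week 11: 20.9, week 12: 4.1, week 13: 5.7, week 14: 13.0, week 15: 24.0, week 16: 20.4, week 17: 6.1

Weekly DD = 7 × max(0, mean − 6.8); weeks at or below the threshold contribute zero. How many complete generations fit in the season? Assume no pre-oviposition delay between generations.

Weekly DD (7 × max(0, T̄ − 6.8)): 71.4, 0.0, 102.2, 115.5, 53.2, 43.4, 91.7, 0.0, 68.6, 95.9, 98.7, 0.0, 0.0, 43.4, 120.4, 95.2, 0.0.
Season total = 999.6 DD.
Complete generations = ⌊999.6 / 114⌋ = 8.

8 generations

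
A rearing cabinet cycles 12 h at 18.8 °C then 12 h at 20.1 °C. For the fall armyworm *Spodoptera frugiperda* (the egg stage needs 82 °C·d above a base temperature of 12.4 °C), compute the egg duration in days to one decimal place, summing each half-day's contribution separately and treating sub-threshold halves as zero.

11.6 days

Day half: max(0, 18.8 − 12.4) × 0.5 = 6.4 × 0.5 = 3.20 DD.
Night half: max(0, 20.1 − 12.4) × 0.5 = 7.7 × 0.5 = 3.85 DD.
Per 24 h: 7.05 DD/day.
Duration = 82 / 7.05 = 11.631 ≈ 11.6 days.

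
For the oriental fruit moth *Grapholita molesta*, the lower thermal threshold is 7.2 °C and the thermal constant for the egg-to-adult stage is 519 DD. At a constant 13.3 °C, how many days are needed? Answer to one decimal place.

85.1 days

Daily accumulation = 13.3 − 7.2 = 6.1 DD/day.
Duration = 519 / 6.1 = 85.082 ≈ 85.1 days.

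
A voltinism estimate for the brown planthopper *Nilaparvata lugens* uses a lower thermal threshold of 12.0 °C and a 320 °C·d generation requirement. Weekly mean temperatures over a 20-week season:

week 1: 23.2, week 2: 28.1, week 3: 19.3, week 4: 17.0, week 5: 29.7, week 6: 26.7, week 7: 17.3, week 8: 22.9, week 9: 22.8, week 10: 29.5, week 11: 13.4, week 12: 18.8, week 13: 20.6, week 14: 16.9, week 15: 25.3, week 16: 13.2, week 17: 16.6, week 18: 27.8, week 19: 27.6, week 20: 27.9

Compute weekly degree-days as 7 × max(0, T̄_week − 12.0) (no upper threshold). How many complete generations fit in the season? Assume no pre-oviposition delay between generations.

4 generations

Weekly DD (7 × max(0, T̄ − 12.0)): 78.4, 112.7, 51.1, 35.0, 123.9, 102.9, 37.1, 76.3, 75.6, 122.5, 9.8, 47.6, 60.2, 34.3, 93.1, 8.4, 32.2, 110.6, 109.2, 111.3.
Season total = 1432.2 DD.
Complete generations = ⌊1432.2 / 320⌋ = 4.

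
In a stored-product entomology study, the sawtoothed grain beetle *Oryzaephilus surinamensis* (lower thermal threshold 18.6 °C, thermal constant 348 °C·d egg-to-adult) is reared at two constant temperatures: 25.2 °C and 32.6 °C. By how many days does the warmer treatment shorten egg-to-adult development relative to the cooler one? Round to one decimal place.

At 25.2 °C: 348 / (25.2 − 18.6) = 348 / 6.6 = 52.727 d.
At 32.6 °C: 348 / (32.6 − 18.6) = 348 / 14.0 = 24.857 d.
Difference = |52.727 − 24.857| = 27.870 ≈ 27.9 days.

27.9 days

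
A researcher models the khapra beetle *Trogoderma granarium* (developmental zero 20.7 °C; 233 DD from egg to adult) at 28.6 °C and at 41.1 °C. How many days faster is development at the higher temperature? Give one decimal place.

18.1 days

At 28.6 °C: 233 / (28.6 − 20.7) = 233 / 7.9 = 29.494 d.
At 41.1 °C: 233 / (41.1 − 20.7) = 233 / 20.4 = 11.422 d.
Difference = |29.494 − 11.422| = 18.072 ≈ 18.1 days.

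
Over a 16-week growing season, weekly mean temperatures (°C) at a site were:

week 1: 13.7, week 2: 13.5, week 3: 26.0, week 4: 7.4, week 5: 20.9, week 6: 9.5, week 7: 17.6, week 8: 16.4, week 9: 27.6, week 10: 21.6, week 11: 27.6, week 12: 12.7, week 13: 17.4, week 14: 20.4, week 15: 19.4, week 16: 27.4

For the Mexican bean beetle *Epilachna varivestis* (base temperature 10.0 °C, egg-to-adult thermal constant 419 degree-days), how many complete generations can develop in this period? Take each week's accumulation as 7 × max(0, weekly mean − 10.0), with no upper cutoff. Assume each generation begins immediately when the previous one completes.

2 generations

Weekly DD (7 × max(0, T̄ − 10.0)): 25.9, 24.5, 112.0, 0.0, 76.3, 0.0, 53.2, 44.8, 123.2, 81.2, 123.2, 18.9, 51.8, 72.8, 65.8, 121.8.
Season total = 995.4 DD.
Complete generations = ⌊995.4 / 419⌋ = 2.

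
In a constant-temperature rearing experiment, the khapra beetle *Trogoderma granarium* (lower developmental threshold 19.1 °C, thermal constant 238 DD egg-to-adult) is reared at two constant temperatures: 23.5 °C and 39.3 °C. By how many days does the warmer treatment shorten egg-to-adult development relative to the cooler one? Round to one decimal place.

42.3 days

At 23.5 °C: 238 / (23.5 − 19.1) = 238 / 4.4 = 54.091 d.
At 39.3 °C: 238 / (39.3 − 19.1) = 238 / 20.2 = 11.782 d.
Difference = |54.091 − 11.782| = 42.309 ≈ 42.3 days.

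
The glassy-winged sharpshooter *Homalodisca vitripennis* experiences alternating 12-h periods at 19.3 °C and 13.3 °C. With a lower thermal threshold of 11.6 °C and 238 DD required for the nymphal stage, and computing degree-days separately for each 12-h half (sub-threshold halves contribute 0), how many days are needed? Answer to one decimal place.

Day half: max(0, 19.3 − 11.6) × 0.5 = 7.7 × 0.5 = 3.85 DD.
Night half: max(0, 13.3 − 11.6) × 0.5 = 1.7 × 0.5 = 0.85 DD.
Per 24 h: 4.70 DD/day.
Duration = 238 / 4.70 = 50.638 ≈ 50.6 days.

50.6 days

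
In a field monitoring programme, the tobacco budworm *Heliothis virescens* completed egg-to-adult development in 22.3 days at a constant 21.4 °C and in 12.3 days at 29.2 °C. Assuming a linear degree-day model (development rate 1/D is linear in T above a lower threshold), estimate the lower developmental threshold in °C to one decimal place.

11.8 °C

Linear rate model ⇒ the product D·(T − T_b) is constant across temperatures.
22.3·(21.4 − T_b) = 12.3·(29.2 − T_b)
T_b = (22.3·21.4 − 12.3·29.2) / (22.3 − 12.3) = 118.06 / 10.0 = 11.806 °C ≈ 11.8 °C.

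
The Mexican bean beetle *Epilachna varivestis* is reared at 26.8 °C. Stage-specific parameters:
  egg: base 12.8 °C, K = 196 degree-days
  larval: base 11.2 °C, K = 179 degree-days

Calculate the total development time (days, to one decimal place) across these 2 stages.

egg: 196 / (26.8 − 12.8) = 196 / 14.0 = 14.000 d.
larval: 179 / (26.8 − 11.2) = 179 / 15.6 = 11.474 d.
Sum = 25.474 ≈ 25.5 days.

25.5 days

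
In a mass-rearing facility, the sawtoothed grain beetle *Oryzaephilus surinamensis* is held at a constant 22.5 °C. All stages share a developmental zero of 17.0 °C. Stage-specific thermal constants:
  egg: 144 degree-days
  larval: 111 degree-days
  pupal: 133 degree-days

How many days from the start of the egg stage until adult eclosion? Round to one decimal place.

Daily accumulation at 22.5 °C = 22.5 − 17.0 = 5.5 DD/day.
Total K = 144 + 111 + 133 = 388 DD.
Total duration = 388 / 5.5 = 70.545 ≈ 70.5 days.

70.5 days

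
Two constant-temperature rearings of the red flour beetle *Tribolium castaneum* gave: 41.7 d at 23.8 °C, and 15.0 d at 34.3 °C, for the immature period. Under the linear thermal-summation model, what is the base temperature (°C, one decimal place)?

Equal thermal constants: D₁(T₁ − T_b) = D₂(T₂ − T_b).
41.7·(23.8 − T_b) = 15.0·(34.3 − T_b)
T_b = (41.7·23.8 − 15.0·34.3) / (41.7 − 15.0) = 477.96 / 26.7 = 17.901 °C ≈ 17.9 °C.

17.9 °C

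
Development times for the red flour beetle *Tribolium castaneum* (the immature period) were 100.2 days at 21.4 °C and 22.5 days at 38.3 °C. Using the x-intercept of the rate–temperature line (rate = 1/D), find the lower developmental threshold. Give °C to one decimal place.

Equal thermal constants: D₁(T₁ − T_b) = D₂(T₂ − T_b).
100.2·(21.4 − T_b) = 22.5·(38.3 − T_b)
T_b = (100.2·21.4 − 22.5·38.3) / (100.2 − 22.5) = 1282.53 / 77.7 = 16.506 °C ≈ 16.5 °C.

16.5 °C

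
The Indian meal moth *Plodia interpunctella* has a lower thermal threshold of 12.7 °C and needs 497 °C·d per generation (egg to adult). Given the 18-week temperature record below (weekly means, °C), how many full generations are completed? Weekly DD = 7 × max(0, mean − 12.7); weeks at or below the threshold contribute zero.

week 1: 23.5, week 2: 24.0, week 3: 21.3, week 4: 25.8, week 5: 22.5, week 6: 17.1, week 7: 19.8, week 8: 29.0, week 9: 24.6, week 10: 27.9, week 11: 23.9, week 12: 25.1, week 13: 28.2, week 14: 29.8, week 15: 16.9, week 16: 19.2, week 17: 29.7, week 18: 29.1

Weekly DD (7 × max(0, T̄ − 12.7)): 75.6, 79.1, 60.2, 91.7, 68.6, 30.8, 49.7, 114.1, 83.3, 106.4, 78.4, 86.8, 108.5, 119.7, 29.4, 45.5, 119.0, 114.8.
Season total = 1461.6 DD.
Complete generations = ⌊1461.6 / 497⌋ = 2.

2 generations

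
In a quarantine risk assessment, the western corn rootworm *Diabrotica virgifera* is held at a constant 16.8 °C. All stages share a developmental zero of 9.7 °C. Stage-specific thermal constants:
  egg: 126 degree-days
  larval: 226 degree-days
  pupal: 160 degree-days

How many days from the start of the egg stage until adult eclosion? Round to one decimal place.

Daily accumulation at 16.8 °C = 16.8 − 9.7 = 7.1 DD/day.
Total K = 126 + 226 + 160 = 512 DD.
Total duration = 512 / 7.1 = 72.113 ≈ 72.1 days.

72.1 days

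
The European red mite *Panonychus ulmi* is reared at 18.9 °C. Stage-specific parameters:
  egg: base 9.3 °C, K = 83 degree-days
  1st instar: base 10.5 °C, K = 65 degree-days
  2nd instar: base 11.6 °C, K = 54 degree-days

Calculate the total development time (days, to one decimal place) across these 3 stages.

23.8 days

egg: 83 / (18.9 − 9.3) = 83 / 9.6 = 8.646 d.
1st instar: 65 / (18.9 − 10.5) = 65 / 8.4 = 7.738 d.
2nd instar: 54 / (18.9 − 11.6) = 54 / 7.3 = 7.397 d.
Sum = 23.781 ≈ 23.8 days.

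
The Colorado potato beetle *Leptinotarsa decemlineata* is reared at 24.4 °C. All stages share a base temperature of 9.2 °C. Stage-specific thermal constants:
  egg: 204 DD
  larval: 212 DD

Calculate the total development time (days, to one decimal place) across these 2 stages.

Daily accumulation at 24.4 °C = 24.4 − 9.2 = 15.2 DD/day.
Total K = 204 + 212 = 416 DD.
Total duration = 416 / 15.2 = 27.368 ≈ 27.4 days.

27.4 days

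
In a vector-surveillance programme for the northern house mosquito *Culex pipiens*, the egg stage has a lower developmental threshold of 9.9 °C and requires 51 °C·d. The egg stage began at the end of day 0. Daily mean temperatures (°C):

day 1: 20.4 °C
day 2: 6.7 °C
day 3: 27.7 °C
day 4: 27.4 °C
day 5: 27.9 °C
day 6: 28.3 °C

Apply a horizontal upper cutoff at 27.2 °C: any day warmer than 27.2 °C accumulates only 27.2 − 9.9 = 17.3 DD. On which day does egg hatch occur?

Daily DD above 9.9 °C (capped at 17.3): 10.5, 0.0, 17.3, 17.3, 17.3, 17.3.
Cumulative: 10.5, 10.5, 27.8, 45.1, 62.4, 79.7.
The total first reaches 51 DD on day 5.

day 5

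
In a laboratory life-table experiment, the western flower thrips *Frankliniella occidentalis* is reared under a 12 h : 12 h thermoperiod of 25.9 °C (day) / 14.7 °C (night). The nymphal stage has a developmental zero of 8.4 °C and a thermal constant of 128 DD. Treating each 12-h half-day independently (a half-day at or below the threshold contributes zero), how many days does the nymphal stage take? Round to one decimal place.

Day half: max(0, 25.9 − 8.4) × 0.5 = 17.5 × 0.5 = 8.75 DD.
Night half: max(0, 14.7 − 8.4) × 0.5 = 6.3 × 0.5 = 3.15 DD.
Per 24 h: 11.90 DD/day.
Duration = 128 / 11.90 = 10.756 ≈ 10.8 days.

10.8 days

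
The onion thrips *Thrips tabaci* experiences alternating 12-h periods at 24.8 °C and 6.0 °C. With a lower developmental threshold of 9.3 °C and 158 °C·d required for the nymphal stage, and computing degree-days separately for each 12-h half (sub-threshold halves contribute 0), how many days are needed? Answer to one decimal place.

Day half: max(0, 24.8 − 9.3) × 0.5 = 15.5 × 0.5 = 7.75 DD.
Night half: max(0, 6.0 − 9.3) × 0.5 = 0.0 × 0.5 = 0.00 DD.
Per 24 h: 7.75 DD/day.
Duration = 158 / 7.75 = 20.387 ≈ 20.4 days.

20.4 days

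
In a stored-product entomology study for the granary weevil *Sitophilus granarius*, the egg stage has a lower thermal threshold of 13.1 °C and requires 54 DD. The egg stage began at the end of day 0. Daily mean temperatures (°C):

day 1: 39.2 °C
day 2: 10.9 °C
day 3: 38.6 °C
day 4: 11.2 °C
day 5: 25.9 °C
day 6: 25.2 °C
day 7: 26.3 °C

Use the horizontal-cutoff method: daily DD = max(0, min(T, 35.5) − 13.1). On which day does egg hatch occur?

Daily DD above 13.1 °C (capped at 22.4): 22.4, 0.0, 22.4, 0.0, 12.8, 12.1, 13.2.
Cumulative: 22.4, 22.4, 44.8, 44.8, 57.6, 69.7, 82.9.
The total first reaches 54 DD on day 5.

day 5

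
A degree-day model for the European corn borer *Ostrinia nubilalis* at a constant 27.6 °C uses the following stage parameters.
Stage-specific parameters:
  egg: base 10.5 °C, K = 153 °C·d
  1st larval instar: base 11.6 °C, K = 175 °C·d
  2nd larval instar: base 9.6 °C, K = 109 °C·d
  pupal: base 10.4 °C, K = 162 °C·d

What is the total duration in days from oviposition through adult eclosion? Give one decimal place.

egg: 153 / (27.6 − 10.5) = 153 / 17.1 = 8.947 d.
1st larval instar: 175 / (27.6 − 11.6) = 175 / 16.0 = 10.938 d.
2nd larval instar: 109 / (27.6 − 9.6) = 109 / 18.0 = 6.056 d.
pupal: 162 / (27.6 − 10.4) = 162 / 17.2 = 9.419 d.
Sum = 35.359 ≈ 35.4 days.

35.4 days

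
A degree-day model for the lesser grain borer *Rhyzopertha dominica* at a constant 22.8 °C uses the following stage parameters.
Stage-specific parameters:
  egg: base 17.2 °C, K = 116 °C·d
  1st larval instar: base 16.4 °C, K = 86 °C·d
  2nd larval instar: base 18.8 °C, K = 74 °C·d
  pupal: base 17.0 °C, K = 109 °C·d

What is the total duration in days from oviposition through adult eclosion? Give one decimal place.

egg: 116 / (22.8 − 17.2) = 116 / 5.6 = 20.714 d.
1st larval instar: 86 / (22.8 − 16.4) = 86 / 6.4 = 13.437 d.
2nd larval instar: 74 / (22.8 − 18.8) = 74 / 4.0 = 18.500 d.
pupal: 109 / (22.8 − 17.0) = 109 / 5.8 = 18.793 d.
Sum = 71.445 ≈ 71.4 days.

71.4 days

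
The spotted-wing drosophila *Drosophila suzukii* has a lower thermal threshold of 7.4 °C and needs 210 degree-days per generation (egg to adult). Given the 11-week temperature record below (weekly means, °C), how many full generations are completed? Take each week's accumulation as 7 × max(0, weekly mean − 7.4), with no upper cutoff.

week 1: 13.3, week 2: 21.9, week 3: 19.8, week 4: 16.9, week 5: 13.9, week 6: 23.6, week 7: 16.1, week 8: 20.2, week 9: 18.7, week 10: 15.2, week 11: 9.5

Weekly DD (7 × max(0, T̄ − 7.4)): 41.3, 101.5, 86.8, 66.5, 45.5, 113.4, 60.9, 89.6, 79.1, 54.6, 14.7.
Season total = 753.9 DD.
Complete generations = ⌊753.9 / 210⌋ = 3.

3 generations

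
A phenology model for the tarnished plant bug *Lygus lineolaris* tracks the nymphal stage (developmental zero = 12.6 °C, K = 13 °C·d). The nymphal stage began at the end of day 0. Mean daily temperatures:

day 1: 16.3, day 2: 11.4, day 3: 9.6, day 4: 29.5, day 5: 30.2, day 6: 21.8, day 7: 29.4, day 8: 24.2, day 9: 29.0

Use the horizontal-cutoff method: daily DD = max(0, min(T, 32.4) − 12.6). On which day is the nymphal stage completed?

day 4

Daily DD above 12.6 °C (capped at 19.8): 3.7, 0.0, 0.0, 16.9, 17.6, 9.2, 16.8, 11.6, 16.4.
Cumulative: 3.7, 3.7, 3.7, 20.6, 38.2, 47.4, 64.2, 75.8, 92.2.
The total first reaches 13 DD on day 4.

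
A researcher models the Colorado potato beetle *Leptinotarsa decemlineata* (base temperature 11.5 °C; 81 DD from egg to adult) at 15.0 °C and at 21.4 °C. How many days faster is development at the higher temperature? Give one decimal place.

15.0 days

At 15.0 °C: 81 / (15.0 − 11.5) = 81 / 3.5 = 23.143 d.
At 21.4 °C: 81 / (21.4 − 11.5) = 81 / 9.9 = 8.182 d.
Difference = |23.143 − 8.182| = 14.961 ≈ 15.0 days.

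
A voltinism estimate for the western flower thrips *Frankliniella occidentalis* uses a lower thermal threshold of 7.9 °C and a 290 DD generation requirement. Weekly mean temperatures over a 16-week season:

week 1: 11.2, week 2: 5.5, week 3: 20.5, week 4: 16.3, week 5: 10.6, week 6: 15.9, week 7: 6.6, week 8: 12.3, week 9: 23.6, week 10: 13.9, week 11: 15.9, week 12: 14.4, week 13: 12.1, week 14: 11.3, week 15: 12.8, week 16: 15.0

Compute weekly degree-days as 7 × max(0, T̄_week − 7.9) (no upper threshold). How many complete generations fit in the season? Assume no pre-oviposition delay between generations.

2 generations

Weekly DD (7 × max(0, T̄ − 7.9)): 23.1, 0.0, 88.2, 58.8, 18.9, 56.0, 0.0, 30.8, 109.9, 42.0, 56.0, 45.5, 29.4, 23.8, 34.3, 49.7.
Season total = 666.4 DD.
Complete generations = ⌊666.4 / 290⌋ = 2.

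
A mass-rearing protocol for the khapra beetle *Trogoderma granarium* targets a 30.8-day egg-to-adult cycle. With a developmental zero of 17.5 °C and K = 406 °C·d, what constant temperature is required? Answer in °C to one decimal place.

30.7 °C

Required daily accumulation = 406 / 30.8 = 13.182 DD/day.
T = T_base + 13.182 = 17.5 + 13.182 = 30.682 ≈ 30.7 °C.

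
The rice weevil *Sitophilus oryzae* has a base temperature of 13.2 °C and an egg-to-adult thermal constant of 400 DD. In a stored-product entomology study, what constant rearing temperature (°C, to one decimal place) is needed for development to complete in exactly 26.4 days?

28.4 °C

Required daily accumulation = 400 / 26.4 = 15.152 DD/day.
T = T_base + 15.152 = 13.2 + 15.152 = 28.352 ≈ 28.4 °C.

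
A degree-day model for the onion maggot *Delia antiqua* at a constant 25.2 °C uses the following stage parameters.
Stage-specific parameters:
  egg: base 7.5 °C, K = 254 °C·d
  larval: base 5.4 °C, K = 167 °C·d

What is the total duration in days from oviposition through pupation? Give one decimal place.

egg: 254 / (25.2 − 7.5) = 254 / 17.7 = 14.350 d.
larval: 167 / (25.2 − 5.4) = 167 / 19.8 = 8.434 d.
Sum = 22.785 ≈ 22.8 days.

22.8 days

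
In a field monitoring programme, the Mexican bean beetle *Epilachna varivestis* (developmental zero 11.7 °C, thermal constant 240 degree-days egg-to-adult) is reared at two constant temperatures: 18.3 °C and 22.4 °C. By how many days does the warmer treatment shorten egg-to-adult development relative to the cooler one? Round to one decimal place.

13.9 days

At 18.3 °C: 240 / (18.3 − 11.7) = 240 / 6.6 = 36.364 d.
At 22.4 °C: 240 / (22.4 − 11.7) = 240 / 10.7 = 22.430 d.
Difference = |36.364 − 22.430| = 13.934 ≈ 13.9 days.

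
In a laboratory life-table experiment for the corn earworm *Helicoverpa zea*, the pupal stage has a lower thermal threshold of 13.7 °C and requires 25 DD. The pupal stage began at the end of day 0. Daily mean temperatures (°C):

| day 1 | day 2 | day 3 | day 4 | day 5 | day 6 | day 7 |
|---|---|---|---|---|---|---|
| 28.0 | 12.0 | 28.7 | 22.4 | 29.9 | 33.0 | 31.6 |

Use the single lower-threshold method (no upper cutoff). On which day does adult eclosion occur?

Daily DD above 13.7 °C: 14.3, 0.0, 15.0, 8.7, 16.2, 19.3, 17.9.
Cumulative: 14.3, 14.3, 29.3, 38.0, 54.2, 73.5, 91.4.
The total first reaches 25 DD on day 3.

day 3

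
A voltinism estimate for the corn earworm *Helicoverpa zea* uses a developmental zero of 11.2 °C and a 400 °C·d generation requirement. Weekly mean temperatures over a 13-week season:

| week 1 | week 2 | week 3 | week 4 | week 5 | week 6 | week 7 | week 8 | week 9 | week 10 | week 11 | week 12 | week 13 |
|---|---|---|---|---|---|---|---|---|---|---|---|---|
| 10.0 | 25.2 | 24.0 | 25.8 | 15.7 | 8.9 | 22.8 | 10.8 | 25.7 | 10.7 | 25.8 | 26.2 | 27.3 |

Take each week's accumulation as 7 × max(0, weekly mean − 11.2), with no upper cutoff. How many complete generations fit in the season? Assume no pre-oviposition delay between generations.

2 generations

Weekly DD (7 × max(0, T̄ − 11.2)): 0.0, 98.0, 89.6, 102.2, 31.5, 0.0, 81.2, 0.0, 101.5, 0.0, 102.2, 105.0, 112.7.
Season total = 823.9 DD.
Complete generations = ⌊823.9 / 400⌋ = 2.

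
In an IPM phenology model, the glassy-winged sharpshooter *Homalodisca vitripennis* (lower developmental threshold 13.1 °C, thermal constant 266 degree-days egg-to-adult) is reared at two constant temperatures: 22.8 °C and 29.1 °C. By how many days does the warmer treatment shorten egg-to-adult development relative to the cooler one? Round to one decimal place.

At 22.8 °C: 266 / (22.8 − 13.1) = 266 / 9.7 = 27.423 d.
At 29.1 °C: 266 / (29.1 − 13.1) = 266 / 16.0 = 16.625 d.
Difference = |27.423 − 16.625| = 10.798 ≈ 10.8 days.

10.8 days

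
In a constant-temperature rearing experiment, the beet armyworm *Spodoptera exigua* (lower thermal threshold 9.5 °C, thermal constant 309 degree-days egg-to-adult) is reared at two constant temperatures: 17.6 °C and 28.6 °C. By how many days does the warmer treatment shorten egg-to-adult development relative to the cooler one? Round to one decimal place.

22.0 days

At 17.6 °C: 309 / (17.6 − 9.5) = 309 / 8.1 = 38.148 d.
At 28.6 °C: 309 / (28.6 − 9.5) = 309 / 19.1 = 16.178 d.
Difference = |38.148 − 16.178| = 21.970 ≈ 22.0 days.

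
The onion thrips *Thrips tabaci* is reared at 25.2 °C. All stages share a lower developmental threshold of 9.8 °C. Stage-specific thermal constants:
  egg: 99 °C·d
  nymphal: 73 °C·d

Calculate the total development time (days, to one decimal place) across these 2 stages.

Daily accumulation at 25.2 °C = 25.2 − 9.8 = 15.4 DD/day.
Total K = 99 + 73 = 172 DD.
Total duration = 172 / 15.4 = 11.169 ≈ 11.2 days.

11.2 days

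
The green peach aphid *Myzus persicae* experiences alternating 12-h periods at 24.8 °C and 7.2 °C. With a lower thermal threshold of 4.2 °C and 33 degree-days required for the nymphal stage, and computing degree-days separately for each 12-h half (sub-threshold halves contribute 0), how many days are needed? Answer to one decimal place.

2.8 days

Day half: max(0, 24.8 − 4.2) × 0.5 = 20.6 × 0.5 = 10.30 DD.
Night half: max(0, 7.2 − 4.2) × 0.5 = 3.0 × 0.5 = 1.50 DD.
Per 24 h: 11.80 DD/day.
Duration = 33 / 11.80 = 2.797 ≈ 2.8 days.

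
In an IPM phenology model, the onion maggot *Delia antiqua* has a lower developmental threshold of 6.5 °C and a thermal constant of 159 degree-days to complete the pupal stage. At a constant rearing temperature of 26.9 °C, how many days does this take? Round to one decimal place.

Daily accumulation = 26.9 − 6.5 = 20.4 DD/day.
Duration = 159 / 20.4 = 7.794 ≈ 7.8 days.

7.8 days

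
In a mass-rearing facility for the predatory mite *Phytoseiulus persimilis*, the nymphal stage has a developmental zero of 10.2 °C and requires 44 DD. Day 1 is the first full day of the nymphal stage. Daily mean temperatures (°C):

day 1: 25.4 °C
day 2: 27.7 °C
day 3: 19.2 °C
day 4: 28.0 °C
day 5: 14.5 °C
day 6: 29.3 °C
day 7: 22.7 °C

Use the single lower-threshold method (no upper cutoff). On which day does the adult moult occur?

day 4

Daily DD above 10.2 °C: 15.2, 17.5, 9.0, 17.8, 4.3, 19.1, 12.5.
Cumulative: 15.2, 32.7, 41.7, 59.5, 63.8, 82.9, 95.4.
The total first reaches 44 DD on day 4.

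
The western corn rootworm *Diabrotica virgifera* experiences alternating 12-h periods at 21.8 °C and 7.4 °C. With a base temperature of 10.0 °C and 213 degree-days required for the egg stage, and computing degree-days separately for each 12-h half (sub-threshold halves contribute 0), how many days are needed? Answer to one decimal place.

36.1 days

Day half: max(0, 21.8 − 10.0) × 0.5 = 11.8 × 0.5 = 5.90 DD.
Night half: max(0, 7.4 − 10.0) × 0.5 = 0.0 × 0.5 = 0.00 DD.
Per 24 h: 5.90 DD/day.
Duration = 213 / 5.90 = 36.102 ≈ 36.1 days.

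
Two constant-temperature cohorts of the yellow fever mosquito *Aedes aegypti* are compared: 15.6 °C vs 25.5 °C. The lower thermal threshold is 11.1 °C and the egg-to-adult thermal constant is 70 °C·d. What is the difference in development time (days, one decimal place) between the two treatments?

At 15.6 °C: 70 / (15.6 − 11.1) = 70 / 4.5 = 15.556 d.
At 25.5 °C: 70 / (25.5 − 11.1) = 70 / 14.4 = 4.861 d.
Difference = |15.556 − 4.861| = 10.694 ≈ 10.7 days.

10.7 days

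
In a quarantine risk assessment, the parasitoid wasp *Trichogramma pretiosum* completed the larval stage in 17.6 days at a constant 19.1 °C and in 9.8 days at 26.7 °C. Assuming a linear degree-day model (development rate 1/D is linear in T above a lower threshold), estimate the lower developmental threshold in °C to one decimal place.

Linear rate model ⇒ the product D·(T − T_b) is constant across temperatures.
17.6·(19.1 − T_b) = 9.8·(26.7 − T_b)
T_b = (17.6·19.1 − 9.8·26.7) / (17.6 − 9.8) = 74.50 / 7.8 = 9.551 °C ≈ 9.6 °C.

9.6 °C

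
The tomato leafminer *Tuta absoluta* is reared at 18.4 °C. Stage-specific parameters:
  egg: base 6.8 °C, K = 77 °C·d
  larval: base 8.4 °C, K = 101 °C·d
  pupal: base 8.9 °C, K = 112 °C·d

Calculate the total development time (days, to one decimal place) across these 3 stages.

28.5 days

egg: 77 / (18.4 − 6.8) = 77 / 11.6 = 6.638 d.
larval: 101 / (18.4 − 8.4) = 101 / 10.0 = 10.100 d.
pupal: 112 / (18.4 − 8.9) = 112 / 9.5 = 11.789 d.
Sum = 28.527 ≈ 28.5 days.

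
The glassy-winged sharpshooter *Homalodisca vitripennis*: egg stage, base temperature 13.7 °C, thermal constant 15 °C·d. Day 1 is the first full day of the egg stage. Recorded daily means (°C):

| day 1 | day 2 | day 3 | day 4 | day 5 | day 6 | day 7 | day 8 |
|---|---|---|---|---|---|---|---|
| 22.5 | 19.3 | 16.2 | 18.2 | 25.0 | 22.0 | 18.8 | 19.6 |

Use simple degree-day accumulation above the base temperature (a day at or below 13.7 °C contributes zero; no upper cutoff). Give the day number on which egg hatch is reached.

Daily DD above 13.7 °C: 8.8, 5.6, 2.5, 4.5, 11.3, 8.3, 5.1, 5.9.
Cumulative: 8.8, 14.4, 16.9, 21.4, 32.7, 41.0, 46.1, 52.0.
The total first reaches 15 DD on day 3.

day 3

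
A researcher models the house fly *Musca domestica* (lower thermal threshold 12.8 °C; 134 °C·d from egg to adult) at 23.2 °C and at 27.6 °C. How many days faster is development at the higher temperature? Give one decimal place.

3.8 days

At 23.2 °C: 134 / (23.2 − 12.8) = 134 / 10.4 = 12.885 d.
At 27.6 °C: 134 / (27.6 − 12.8) = 134 / 14.8 = 9.054 d.
Difference = |12.885 − 9.054| = 3.831 ≈ 3.8 days.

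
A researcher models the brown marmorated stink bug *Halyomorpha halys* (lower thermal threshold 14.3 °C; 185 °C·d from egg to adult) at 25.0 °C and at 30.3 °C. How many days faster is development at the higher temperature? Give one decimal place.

5.7 days

At 25.0 °C: 185 / (25.0 − 14.3) = 185 / 10.7 = 17.290 d.
At 30.3 °C: 185 / (30.3 − 14.3) = 185 / 16.0 = 11.562 d.
Difference = |17.290 − 11.562| = 5.727 ≈ 5.7 days.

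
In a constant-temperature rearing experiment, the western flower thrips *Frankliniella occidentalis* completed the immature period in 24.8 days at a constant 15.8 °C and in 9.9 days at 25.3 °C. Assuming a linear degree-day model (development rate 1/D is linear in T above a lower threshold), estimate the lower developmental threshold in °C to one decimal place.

9.5 °C

Linear rate model ⇒ the product D·(T − T_b) is constant across temperatures.
24.8·(15.8 − T_b) = 9.9·(25.3 − T_b)
T_b = (24.8·15.8 − 9.9·25.3) / (24.8 − 9.9) = 141.37 / 14.9 = 9.488 °C ≈ 9.5 °C.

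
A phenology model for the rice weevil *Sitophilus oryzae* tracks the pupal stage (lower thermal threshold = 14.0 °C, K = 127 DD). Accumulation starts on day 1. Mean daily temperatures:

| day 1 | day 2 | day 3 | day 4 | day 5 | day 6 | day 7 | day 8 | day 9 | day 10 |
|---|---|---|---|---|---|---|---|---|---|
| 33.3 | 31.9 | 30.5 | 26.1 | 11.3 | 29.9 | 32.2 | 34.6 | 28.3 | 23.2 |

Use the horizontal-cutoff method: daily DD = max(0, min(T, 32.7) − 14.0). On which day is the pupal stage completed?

day 9

Daily DD above 14.0 °C (capped at 18.7): 18.7, 17.9, 16.5, 12.1, 0.0, 15.9, 18.2, 18.7, 14.3, 9.2.
Cumulative: 18.7, 36.6, 53.1, 65.2, 65.2, 81.1, 99.3, 118.0, 132.3, 141.5.
The total first reaches 127 DD on day 9.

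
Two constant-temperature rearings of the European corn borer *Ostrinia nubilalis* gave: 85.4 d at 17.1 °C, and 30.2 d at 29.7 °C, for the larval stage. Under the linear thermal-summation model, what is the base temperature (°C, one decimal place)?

10.2 °C

Linear rate model ⇒ the product D·(T − T_b) is constant across temperatures.
85.4·(17.1 − T_b) = 30.2·(29.7 − T_b)
T_b = (85.4·17.1 − 30.2·29.7) / (85.4 − 30.2) = 563.40 / 55.2 = 10.207 °C ≈ 10.2 °C.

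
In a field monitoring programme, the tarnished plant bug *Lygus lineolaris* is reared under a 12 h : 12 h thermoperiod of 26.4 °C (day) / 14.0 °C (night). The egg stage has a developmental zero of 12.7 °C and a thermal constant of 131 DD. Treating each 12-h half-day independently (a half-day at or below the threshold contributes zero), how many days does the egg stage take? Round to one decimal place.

17.5 days

Day half: max(0, 26.4 − 12.7) × 0.5 = 13.7 × 0.5 = 6.85 DD.
Night half: max(0, 14.0 − 12.7) × 0.5 = 1.3 × 0.5 = 0.65 DD.
Per 24 h: 7.50 DD/day.
Duration = 131 / 7.50 = 17.467 ≈ 17.5 days.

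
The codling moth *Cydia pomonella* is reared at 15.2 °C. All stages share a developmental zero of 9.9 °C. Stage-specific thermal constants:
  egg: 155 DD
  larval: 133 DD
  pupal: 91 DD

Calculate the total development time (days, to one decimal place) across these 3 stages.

Daily accumulation at 15.2 °C = 15.2 − 9.9 = 5.3 DD/day.
Total K = 155 + 133 + 91 = 379 DD.
Total duration = 379 / 5.3 = 71.509 ≈ 71.5 days.

71.5 days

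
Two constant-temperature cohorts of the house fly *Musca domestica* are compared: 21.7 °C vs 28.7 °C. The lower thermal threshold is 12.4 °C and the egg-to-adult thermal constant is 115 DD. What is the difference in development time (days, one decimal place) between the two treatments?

At 21.7 °C: 115 / (21.7 − 12.4) = 115 / 9.3 = 12.366 d.
At 28.7 °C: 115 / (28.7 − 12.4) = 115 / 16.3 = 7.055 d.
Difference = |12.366 − 7.055| = 5.310 ≈ 5.3 days.

5.3 days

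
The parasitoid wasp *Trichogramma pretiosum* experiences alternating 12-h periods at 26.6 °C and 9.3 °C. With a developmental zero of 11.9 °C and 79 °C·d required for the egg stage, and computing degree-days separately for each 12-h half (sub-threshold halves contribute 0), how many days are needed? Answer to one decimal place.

Day half: max(0, 26.6 − 11.9) × 0.5 = 14.7 × 0.5 = 7.35 DD.
Night half: max(0, 9.3 − 11.9) × 0.5 = 0.0 × 0.5 = 0.00 DD.
Per 24 h: 7.35 DD/day.
Duration = 79 / 7.35 = 10.748 ≈ 10.7 days.

10.7 days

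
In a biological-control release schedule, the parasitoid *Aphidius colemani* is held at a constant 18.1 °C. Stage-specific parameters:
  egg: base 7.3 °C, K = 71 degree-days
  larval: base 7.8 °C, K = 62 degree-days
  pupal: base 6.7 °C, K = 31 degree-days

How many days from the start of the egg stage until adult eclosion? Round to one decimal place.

egg: 71 / (18.1 − 7.3) = 71 / 10.8 = 6.574 d.
larval: 62 / (18.1 − 7.8) = 62 / 10.3 = 6.019 d.
pupal: 31 / (18.1 − 6.7) = 31 / 11.4 = 2.719 d.
Sum = 15.313 ≈ 15.3 days.

15.3 days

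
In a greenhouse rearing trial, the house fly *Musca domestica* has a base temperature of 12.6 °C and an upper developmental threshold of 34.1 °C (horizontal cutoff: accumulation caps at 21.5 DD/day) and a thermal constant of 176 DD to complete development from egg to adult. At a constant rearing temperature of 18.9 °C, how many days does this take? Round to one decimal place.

Daily accumulation = 18.9 − 12.6 = 6.3 DD/day.
Duration = 176 / 6.3 = 27.937 ≈ 27.9 days.

27.9 days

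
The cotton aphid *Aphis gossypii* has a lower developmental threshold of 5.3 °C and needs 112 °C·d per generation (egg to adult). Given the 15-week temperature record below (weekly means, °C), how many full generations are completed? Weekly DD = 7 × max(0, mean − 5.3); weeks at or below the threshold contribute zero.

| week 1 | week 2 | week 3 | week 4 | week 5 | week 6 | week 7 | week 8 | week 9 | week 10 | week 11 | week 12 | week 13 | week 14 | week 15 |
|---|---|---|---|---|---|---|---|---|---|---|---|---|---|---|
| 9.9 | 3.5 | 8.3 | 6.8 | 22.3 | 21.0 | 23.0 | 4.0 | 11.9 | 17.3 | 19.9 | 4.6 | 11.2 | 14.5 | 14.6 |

Weekly DD (7 × max(0, T̄ − 5.3)): 32.2, 0.0, 21.0, 10.5, 119.0, 109.9, 123.9, 0.0, 46.2, 84.0, 102.2, 0.0, 41.3, 64.4, 65.1.
Season total = 819.7 DD.
Complete generations = ⌊819.7 / 112⌋ = 7.

7 generations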